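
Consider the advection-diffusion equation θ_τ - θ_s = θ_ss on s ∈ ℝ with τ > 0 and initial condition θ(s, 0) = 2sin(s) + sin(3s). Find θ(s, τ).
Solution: Change to a moving frame: let η = s + τ, σ = τ and write θ(s,τ) = u(η,σ).
By the chain rule θ_τ = u_σ + u_η, θ_s = u_η, θ_ss = u_ηη.
Then θ_τ - θ_s = u_σ: the advection term cancels and the PDE becomes the heat equation u_σ = u_ηη on η ∈ ℝ.
Initial data: u(η,0) = θ(η,0) = 2sin(η) + sin(3η).
On η ∈ ℝ each mode satisfies (sin(nη))″ = -n² sin(nη), so exp(-n²σ) sin(nη) solves the heat equation; by superposition u(η,σ) = Σ c_n exp(-n²σ) sin(nη).
Reading off the coefficients: c_1=2, c_3=1, so u(η,σ) = 2exp(-σ)sin(η) + exp(-9σ)sin(3η).
Substituting back η = s + τ, σ = τ: θ(s,τ) = u(s + τ, τ).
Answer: θ(s, τ) = 2exp(-τ)sin(s + τ) + exp(-9τ)sin(3s + 3τ)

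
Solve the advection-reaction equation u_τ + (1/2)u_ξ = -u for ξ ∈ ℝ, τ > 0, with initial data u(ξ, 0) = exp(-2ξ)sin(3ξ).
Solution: Substitute u = exp(-2ξ)w, i.e. w = exp(2ξ)u.
By the product rule, u_ξ = exp(-2ξ)(w_ξ - 2w), u_τ = exp(-2ξ)w_τ.
Substituting into the PDE and dividing by exp(-2ξ): w_τ + (1/2)(w_ξ - 2w) = -w.
The lower-order terms cancel, leaving the standard advection equation w_τ + (1/2)w_ξ = 0.
Initial data for w: w(ξ,0) = exp(2ξ)u(ξ,0) = sin(3ξ).
Solve for w:
  By method of characteristics (waves move right with speed 1/2):
  Along characteristics ξ - (1/2)τ = const, w is constant, so w(ξ,τ) = f(ξ - (1/2)τ) with f = w(·, 0).
Hence w(ξ,τ) = sin(3ξ - 3τ/2).
Transform back: u(ξ,τ) = exp(-2ξ)w(ξ,τ).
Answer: u(ξ, τ) = exp(-2ξ)sin(3ξ - 3τ/2)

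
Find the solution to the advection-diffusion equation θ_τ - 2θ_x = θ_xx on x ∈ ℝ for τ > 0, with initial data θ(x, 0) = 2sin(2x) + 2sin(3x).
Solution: Change to a moving frame: let η = x + 2τ, σ = τ and write θ(x,τ) = u(η,σ).
By the chain rule θ_τ = u_σ + 2u_η, θ_x = u_η, θ_xx = u_ηη.
Then θ_τ - 2θ_x = u_σ: the advection term cancels and the PDE becomes the heat equation u_σ = u_ηη on η ∈ ℝ.
Initial data: u(η,0) = θ(η,0) = 2sin(2η) + 2sin(3η).
On η ∈ ℝ each mode satisfies (sin(nη))″ = -n² sin(nη), so exp(-n²σ) sin(nη) solves the heat equation; by superposition u(η,σ) = Σ c_n exp(-n²σ) sin(nη).
Reading off the coefficients: c_2=2, c_3=2, so u(η,σ) = 2exp(-4σ)sin(2η) + 2exp(-9σ)sin(3η).
Substituting back η = x + 2τ, σ = τ: θ(x,τ) = u(x + 2τ, τ).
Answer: θ(x, τ) = 2exp(-4τ)sin(2x + 4τ) + 2exp(-9τ)sin(3x + 6τ)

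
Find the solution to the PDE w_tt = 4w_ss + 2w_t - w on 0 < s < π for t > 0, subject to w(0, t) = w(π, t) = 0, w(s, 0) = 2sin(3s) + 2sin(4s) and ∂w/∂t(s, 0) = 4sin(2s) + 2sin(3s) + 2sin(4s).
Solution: Substitute w = exp(t)u, i.e. u = exp(-t)w.
By the product rule, w_t = exp(t)(u_t + u), w_tt = exp(t)(u_tt + 2u_t + u), w_ss = exp(t)u_ss.
Substituting into the PDE and dividing by exp(t): u_tt + 2u_t + u = 4u_ss + 2(u_t + u) - u.
The lower-order terms cancel, leaving the standard wave equation u_tt = 4u_ss.
Initial data for u: u(s,0) = w(s,0) = 2sin(3s) + 2sin(4s); u_t(s,0) = w_t(s,0) - w(s,0) = 4sin(2s). The boundary conditions carry over: u(0,t) = u(π,t) = 0.
Solve for u:
  Using separation of variables u = X(s)T(t):
  Eigenfunctions: sin(ns), n = 1, 2, 3, ...
  General solution: u(s, t) = Σ [A_n cos(2n t) + B_n sin(2n t)] sin(ns)
  From u(s,0) = 2sin(3s) + 2sin(4s): A_3=2, A_4=2. From u_t(s,0) = 4sin(2s), using u_t(s,0) = Σ ω_n B_n sin(ns) with ω_n = 2n: B_2 = 4/4 = 1.
Hence u(s,t) = sin(2s)sin(4t) + 2sin(3s)cos(6t) + 2sin(4s)cos(8t).
Transform back: w(s,t) = exp(t)u(s,t).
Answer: w(s, t) = exp(t)sin(2s)sin(4t) + 2exp(t)sin(3s)cos(6t) + 2exp(t)sin(4s)cos(8t)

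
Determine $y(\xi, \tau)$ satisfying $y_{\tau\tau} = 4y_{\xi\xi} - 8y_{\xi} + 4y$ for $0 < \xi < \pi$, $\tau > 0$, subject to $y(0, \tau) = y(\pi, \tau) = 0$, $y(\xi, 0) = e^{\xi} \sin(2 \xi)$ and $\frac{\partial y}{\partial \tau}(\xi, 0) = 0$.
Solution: Substitute $y = e^{\xi}u$, i.e. $u = e^{-\xi}y$.
By the product rule, $y_{\xi} = e^{\xi}(u_{\xi} + u)$, $y_{\xi\xi} = e^{\xi}(u_{\xi\xi} + 2u_{\xi} + u)$, $y_{\tau\tau} = e^{\xi}u_{\tau\tau}$.
Substituting into the PDE and dividing by $e^{\xi}$: $u_{\tau\tau} = 4(u_{\xi\xi} + 2u_{\xi} + u) - 8(u_{\xi} + u) + 4u$.
The lower-order terms cancel, leaving the standard wave equation $u_{\tau\tau} = 4u_{\xi\xi}$.
Initial data for $u$: $u(\xi,0) = e^{-\xi}y(\xi,0) = \sin(2 \xi)$; $u_{\tau}(\xi,0) = e^{-\xi}y_{\tau}(\xi,0) = 0$. The boundary conditions carry over: $u(0,\tau) = u(\pi,\tau) = 0$.
Solve for $u$:
  Using separation of variables $u = X(\xi)T(\tau)$:
  Eigenfunctions: $\sin(n\xi)$, $n = 1, 2, 3, \ldots$
  General solution: $u(\xi, \tau) = \sum [A_n \cos(2n \tau) + B_n \sin(2n \tau)] \sin(n\xi)$
  From $u(\xi,0) = \sin(2 \xi)$: $A_2=1$. From $u_{\tau}(\xi,0) = 0$: all $B_n = 0$.
Hence $u(\xi,\tau) = \sin(2 \xi) \cos(4 \tau)$.
Transform back: $y(\xi,\tau) = e^{\xi}u(\xi,\tau)$.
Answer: $y(\xi, \tau) = e^{\xi} \sin(2 \xi) \cos(4 \tau)$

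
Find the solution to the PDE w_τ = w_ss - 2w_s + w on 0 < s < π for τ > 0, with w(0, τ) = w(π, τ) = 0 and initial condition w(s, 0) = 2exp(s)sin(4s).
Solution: Substitute w = exp(s)u, i.e. u = exp(-s)w.
By the product rule, w_s = exp(s)(u_s + u), w_ss = exp(s)(u_ss + 2u_s + u), w_τ = exp(s)u_τ.
Substituting into the PDE and dividing by exp(s): u_τ = (u_ss + 2u_s + u) - 2(u_s + u) + u.
The lower-order terms cancel, leaving the standard heat equation u_τ = u_ss.
Initial data for u: u(s,0) = exp(-s)w(s,0) = 2sin(4s). The boundary conditions carry over: u(0,τ) = u(π,τ) = 0.
Solve for u:
  Using separation of variables u = X(s)T(τ):
  Eigenfunctions: sin(ns), n = 1, 2, 3, ...
  General solution: u(s, τ) = Σ c_n sin(ns) exp(-n² τ)
  Matching u(s,0) = 2sin(4s) term by term: c_4=2.
Hence u(s,τ) = 2exp(-16τ)sin(4s).
Transform back: w(s,τ) = exp(s)u(s,τ).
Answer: w(s, τ) = 2exp(s)exp(-16τ)sin(4s)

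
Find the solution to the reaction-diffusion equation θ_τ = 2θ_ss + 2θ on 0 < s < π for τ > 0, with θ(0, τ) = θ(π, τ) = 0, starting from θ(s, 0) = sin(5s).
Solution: Substitute θ = exp(2τ)u, i.e. u = exp(-2τ)θ.
By the product rule, θ_τ = exp(2τ)(u_τ + 2u), θ_ss = exp(2τ)u_ss.
Substituting into the PDE and dividing by exp(2τ): u_τ + 2u = 2u_ss + 2u.
The lower-order terms cancel, leaving the standard heat equation u_τ = 2u_ss.
Initial data for u: u(s,0) = θ(s,0) = sin(5s). The boundary conditions carry over: u(0,τ) = u(π,τ) = 0.
Solve for u:
  Using separation of variables u = X(s)G(τ):
  Eigenfunctions: sin(ns), n = 1, 2, 3, ...
  General solution: u(s, τ) = Σ c_n sin(ns) exp(-2n² τ)
  Matching u(s,0) = sin(5s) term by term: c_5=1.
Hence u(s,τ) = exp(-50τ)sin(5s).
Transform back: θ(s,τ) = exp(2τ)u(s,τ).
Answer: θ(s, τ) = exp(-48τ)sin(5s)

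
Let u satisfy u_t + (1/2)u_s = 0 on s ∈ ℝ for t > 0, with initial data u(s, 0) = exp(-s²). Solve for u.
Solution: By method of characteristics (waves move right with speed 1/2):
Along characteristics s - (1/2)t = const, u is constant, so u(s,t) = f(s - (1/2)t) with f = u(·, 0).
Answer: u(s, t) = exp(-(s - t/2)²)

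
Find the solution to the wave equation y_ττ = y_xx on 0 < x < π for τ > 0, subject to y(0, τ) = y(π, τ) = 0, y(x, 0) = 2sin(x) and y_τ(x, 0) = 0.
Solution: Separating variables: y = Σ [A_n cos(ω_n τ) + B_n sin(ω_n τ)] sin(nx), ω_n = n. From ICs: A_1=2.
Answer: y(x, τ) = 2sin(x)cos(τ)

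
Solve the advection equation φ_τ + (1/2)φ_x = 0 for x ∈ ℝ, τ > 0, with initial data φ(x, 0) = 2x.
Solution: By characteristics (dx/dτ = 1/2), φ(x,τ) = f(x - (1/2)τ) with f = φ(·, 0).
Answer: φ(x, τ) = 2x - τ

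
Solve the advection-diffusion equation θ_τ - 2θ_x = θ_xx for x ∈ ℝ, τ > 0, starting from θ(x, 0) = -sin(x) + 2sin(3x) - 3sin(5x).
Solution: Moving frame: η = x + 2τ, σ = τ, θ = u(η,σ), so θ_τ = u_σ + 2u_η and θ_xx = u_ηη.
Hence θ_τ - 2θ_x = u_σ and the PDE becomes the heat equation u_σ = u_ηη on η ∈ ℝ.
Initial data: u(η,0) = θ(η,0) = -sin(η) + 2sin(3η) - 3sin(5η). Each mode sin(nη) decays as exp(-n²σ) on ℝ, so u(η,σ) = Σ c_n exp(-n²σ) sin(nη) with c_1=-1, c_3=2, c_5=-3: u(η,σ) = -exp(-σ)sin(η) + 2exp(-9σ)sin(3η) - 3exp(-25σ)sin(5η).
Substituting back: θ(x,τ) = u(x + 2τ, τ).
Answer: θ(x, τ) = -exp(-τ)sin(x + 2τ) + 2exp(-9τ)sin(3x + 6τ) - 3exp(-25τ)sin(5x + 10τ)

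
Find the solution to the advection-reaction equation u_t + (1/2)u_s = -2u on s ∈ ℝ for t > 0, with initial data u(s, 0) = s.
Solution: Substitute u = exp(-2t)w.
Then u_t = exp(-2t)(w_t - 2w), u_s = exp(-2t)w_s; substituting and dividing by exp(-2t), the lower-order terms cancel: w_t + (1/2)w_s = 0 (standard advection equation).
Data for w: w(s,0) = u(s,0) = s.
By characteristics (ds/dt = 1/2), w(s,t) = f(s - (1/2)t) with f = w(·, 0).
So w(s,t) = s - (1/2)t, and u(s,t) = exp(-2t)w(s,t).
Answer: u(s, t) = sexp(-2t) - (1/2)texp(-2t)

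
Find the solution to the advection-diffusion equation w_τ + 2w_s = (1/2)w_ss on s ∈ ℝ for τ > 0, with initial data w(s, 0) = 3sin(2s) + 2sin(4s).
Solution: Change to a moving frame: let η = s - 2τ, σ = τ and write w(s,τ) = u(η,σ).
By the chain rule w_τ = u_σ - 2u_η, w_s = u_η, w_ss = u_ηη.
Then w_τ + 2w_s = u_σ: the advection term cancels and the PDE becomes the heat equation u_σ = (1/2)u_ηη on η ∈ ℝ.
Initial data: u(η,0) = w(η,0) = 3sin(2η) + 2sin(4η).
On η ∈ ℝ each mode satisfies (sin(nη))″ = -n² sin(nη), so exp(-n²σ/2) sin(nη) solves the heat equation; by superposition u(η,σ) = Σ c_n exp(-n²σ/2) sin(nη).
Reading off the coefficients: c_2=3, c_4=2, so u(η,σ) = 3exp(-2σ)sin(2η) + 2exp(-8σ)sin(4η).
Substituting back η = s - 2τ, σ = τ: w(s,τ) = u(s - 2τ, τ).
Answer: w(s, τ) = 3exp(-2τ)sin(2s - 4τ) + 2exp(-8τ)sin(4s - 8τ)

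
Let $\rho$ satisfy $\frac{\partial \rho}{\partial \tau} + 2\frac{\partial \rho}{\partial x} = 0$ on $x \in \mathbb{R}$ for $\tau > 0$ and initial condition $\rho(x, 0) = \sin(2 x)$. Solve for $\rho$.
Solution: By method of characteristics (waves move right with speed 2):
Along characteristics $x - 2\tau =$ const, $\rho$ is constant, so $\rho(x,\tau) = f(x - 2\tau)$ with $f = \rho( \cdot , 0)$.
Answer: $\rho(x, \tau) = - \sin(4 \tau - 2 x)$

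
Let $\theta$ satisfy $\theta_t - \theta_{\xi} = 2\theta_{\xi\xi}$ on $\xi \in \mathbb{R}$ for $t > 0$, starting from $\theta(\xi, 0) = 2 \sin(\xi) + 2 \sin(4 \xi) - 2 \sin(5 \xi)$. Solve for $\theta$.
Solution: Change to a moving frame: let $\eta = \xi + t$, $\sigma = t$ and write $\theta(\xi,t) = u(\eta,\sigma)$.
By the chain rule $\theta_t = u_{\sigma} + u_{\eta}$, $\theta_{\xi} = u_{\eta}$, $\theta_{\xi\xi} = u_{\eta\eta}$.
Then $\theta_t - \theta_{\xi} = u_{\sigma}$: the advection term cancels and the PDE becomes the heat equation $u_{\sigma} = 2u_{\eta\eta}$ on $\eta \in \mathbb{R}$.
Initial data: $u(\eta,0) = \theta(\eta,0) = 2 \sin(\eta) + 2 \sin(4 \eta) - 2 \sin(5 \eta)$.
On $\eta \in \mathbb{R}$ each mode satisfies $(\sin(n\eta))'' = -n^2 \sin(n\eta)$, so $e^{-2n^2\sigma} \sin(n\eta)$ solves the heat equation; by superposition $u(\eta,\sigma) = \sum c_n e^{-2n^2\sigma} \sin(n\eta)$.
Reading off the coefficients: $c_1=2, c_4=2, c_5=-2$, so $u(\eta,\sigma) = 2 e^{-2 \sigma} \sin(\eta) + 2 e^{-32 \sigma} \sin(4 \eta) - 2 e^{-50 \sigma} \sin(5 \eta)$.
Substituting back $\eta = \xi + t$, $\sigma = t$: $\theta(\xi,t) = u(\xi + t, t)$.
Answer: $\theta(\xi, t) = 2 e^{-2 t} \sin(\xi + t) + 2 e^{-32 t} \sin(4 \xi + 4 t) - 2 e^{-50 t} \sin(5 \xi + 5 t)$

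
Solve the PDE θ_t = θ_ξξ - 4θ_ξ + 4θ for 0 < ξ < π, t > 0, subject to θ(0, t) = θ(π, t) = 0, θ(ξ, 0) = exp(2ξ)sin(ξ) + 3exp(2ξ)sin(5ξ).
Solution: Substitute θ = exp(2ξ)u, i.e. u = exp(-2ξ)θ.
By the product rule, θ_ξ = exp(2ξ)(u_ξ + 2u), θ_ξξ = exp(2ξ)(u_ξξ + 4u_ξ + 4u), θ_t = exp(2ξ)u_t.
Substituting into the PDE and dividing by exp(2ξ): u_t = (u_ξξ + 4u_ξ + 4u) - 4(u_ξ + 2u) + 4u.
The lower-order terms cancel, leaving the standard heat equation u_t = u_ξξ.
Initial data for u: u(ξ,0) = exp(-2ξ)θ(ξ,0) = sin(ξ) + 3sin(5ξ). The boundary conditions carry over: u(0,t) = u(π,t) = 0.
Solve for u:
  Using separation of variables u = X(ξ)G(t):
  Eigenfunctions: sin(nξ), n = 1, 2, 3, ...
  General solution: u(ξ, t) = Σ c_n sin(nξ) exp(-n² t)
  Matching u(ξ,0) = sin(ξ) + 3sin(5ξ) term by term: c_1=1, c_5=3.
Hence u(ξ,t) = exp(-t)sin(ξ) + 3exp(-25t)sin(5ξ).
Transform back: θ(ξ,t) = exp(2ξ)u(ξ,t).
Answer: θ(ξ, t) = exp(-t)exp(2ξ)sin(ξ) + 3exp(-25t)exp(2ξ)sin(5ξ)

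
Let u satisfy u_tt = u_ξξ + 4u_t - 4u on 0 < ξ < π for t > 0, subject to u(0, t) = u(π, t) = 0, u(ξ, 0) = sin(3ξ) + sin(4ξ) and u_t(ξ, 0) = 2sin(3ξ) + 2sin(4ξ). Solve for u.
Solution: Substitute u = exp(2t)w, i.e. w = exp(-2t)u.
By the product rule, u_t = exp(2t)(w_t + 2w), u_tt = exp(2t)(w_tt + 4w_t + 4w), u_ξξ = exp(2t)w_ξξ.
Substituting into the PDE and dividing by exp(2t): w_tt + 4w_t + 4w = w_ξξ + 4(w_t + 2w) - 4w.
The lower-order terms cancel, leaving the standard wave equation w_tt = w_ξξ.
Initial data for w: w(ξ,0) = u(ξ,0) = sin(3ξ) + sin(4ξ); w_t(ξ,0) = u_t(ξ,0) - 2u(ξ,0) = 0. The boundary conditions carry over: w(0,t) = w(π,t) = 0.
Solve for w:
  Using separation of variables w = X(ξ)T(t):
  Eigenfunctions: sin(nξ), n = 1, 2, 3, ...
  General solution: w(ξ, t) = Σ [A_n cos(n t) + B_n sin(n t)] sin(nξ)
  From w(ξ,0) = sin(3ξ) + sin(4ξ): A_3=1, A_4=1. From w_t(ξ,0) = 0: all B_n = 0.
Hence w(ξ,t) = sin(3ξ)cos(3t) + sin(4ξ)cos(4t).
Transform back: u(ξ,t) = exp(2t)w(ξ,t).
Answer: u(ξ, t) = exp(2t)sin(3ξ)cos(3t) + exp(2t)sin(4ξ)cos(4t)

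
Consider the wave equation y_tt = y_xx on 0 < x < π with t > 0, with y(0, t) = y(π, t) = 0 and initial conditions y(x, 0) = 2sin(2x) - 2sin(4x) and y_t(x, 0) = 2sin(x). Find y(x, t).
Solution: Separating variables: y = Σ [A_n cos(ω_n t) + B_n sin(ω_n t)] sin(nx), ω_n = n. From ICs (B_n = velocity coefficient / ω_n): A_2=2, A_4=-2, B_1=2.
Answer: y(x, t) = 2sin(t)sin(x) + 2sin(2x)cos(2t) - 2sin(4x)cos(4t)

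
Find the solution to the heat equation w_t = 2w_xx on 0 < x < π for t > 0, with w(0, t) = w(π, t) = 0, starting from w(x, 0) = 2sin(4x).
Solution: Using separation of variables w = X(x)T(t):
Eigenfunctions: sin(nx), n = 1, 2, 3, ...
General solution: w(x, t) = Σ c_n sin(nx) exp(-2n² t)
Matching w(x,0) = 2sin(4x) term by term: c_4=2.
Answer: w(x, t) = 2exp(-32t)sin(4x)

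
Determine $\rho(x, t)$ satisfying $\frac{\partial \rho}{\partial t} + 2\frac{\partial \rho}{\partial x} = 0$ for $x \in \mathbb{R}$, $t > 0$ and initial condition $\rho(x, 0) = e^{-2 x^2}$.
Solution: By method of characteristics (waves move right with speed 2):
Along characteristics $x - 2t =$ const, $\rho$ is constant, so $\rho(x,t) = f(x - 2t)$ with $f = \rho( \cdot , 0)$.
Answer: $\rho(x, t) = e^{-2 (-2 t + x)^2}$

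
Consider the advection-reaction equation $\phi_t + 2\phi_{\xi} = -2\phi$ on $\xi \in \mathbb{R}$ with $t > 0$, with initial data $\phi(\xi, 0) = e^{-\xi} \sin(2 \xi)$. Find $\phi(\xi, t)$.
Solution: Substitute $\phi = e^{-\xi}u$.
Then $\phi_{\xi} = e^{-\xi}(u_{\xi} - u)$, $\phi_t = e^{-\xi}u_t$; substituting and dividing by $e^{-\xi}$, the lower-order terms cancel: $u_t + 2u_{\xi} = 0$ (standard advection equation).
Data for $u$: $u(\xi,0) = e^{\xi}\phi(\xi,0) = \sin(2 \xi)$.
By characteristics ($d\xi/dt = 2$), $u(\xi,t) = f(\xi - 2t)$ with $f = u( \cdot , 0)$.
So $u(\xi,t) = - \sin(4 t - 2 \xi)$, and $\phi(\xi,t) = e^{-\xi}u(\xi,t)$.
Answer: $\phi(\xi, t) = e^{-\xi} \sin(2 \xi - 4 t)$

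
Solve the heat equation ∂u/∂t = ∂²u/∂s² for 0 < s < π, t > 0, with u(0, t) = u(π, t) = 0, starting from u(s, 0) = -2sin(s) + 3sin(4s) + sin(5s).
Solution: Using separation of variables u = X(s)T(t):
Eigenfunctions: sin(ns), n = 1, 2, 3, ...
General solution: u(s, t) = Σ c_n sin(ns) exp(-n² t)
Matching u(s,0) = -2sin(s) + 3sin(4s) + sin(5s) term by term: c_1=-2, c_4=3, c_5=1.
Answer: u(s, t) = -2exp(-t)sin(s) + 3exp(-16t)sin(4s) + exp(-25t)sin(5s)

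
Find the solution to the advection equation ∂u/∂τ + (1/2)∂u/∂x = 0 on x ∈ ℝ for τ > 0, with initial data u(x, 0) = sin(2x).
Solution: By method of characteristics (waves move right with speed 1/2):
Along characteristics x - (1/2)τ = const, u is constant, so u(x,τ) = f(x - (1/2)τ) with f = u(·, 0).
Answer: u(x, τ) = sin(2x - τ)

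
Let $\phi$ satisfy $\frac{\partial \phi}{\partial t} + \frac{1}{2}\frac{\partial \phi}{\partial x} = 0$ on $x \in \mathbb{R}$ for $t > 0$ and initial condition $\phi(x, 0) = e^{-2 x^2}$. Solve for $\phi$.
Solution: By method of characteristics (waves move right with speed 1/2):
Along characteristics $x - \frac{1}{2}t =$ const, $\phi$ is constant, so $\phi(x,t) = f(x - \frac{1}{2}t)$ with $f = \phi( \cdot , 0)$.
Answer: $\phi(x, t) = e^{-2 (-t/2 + x)^2}$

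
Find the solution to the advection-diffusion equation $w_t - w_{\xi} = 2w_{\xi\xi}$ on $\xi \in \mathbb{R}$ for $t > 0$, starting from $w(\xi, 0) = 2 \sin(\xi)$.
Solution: Moving frame: $\eta = \xi + t$, $\sigma = t$, $w = u(\eta,\sigma)$, so $w_t = u_{\sigma} + u_{\eta}$ and $w_{\xi\xi} = u_{\eta\eta}$.
Hence $w_t - w_{\xi} = u_{\sigma}$ and the PDE becomes the heat equation $u_{\sigma} = 2u_{\eta\eta}$ on $\eta \in \mathbb{R}$.
Initial data: $u(\eta,0) = w(\eta,0) = 2 \sin(\eta)$. Each mode $\sin(n\eta)$ decays as $e^{-2n^2\sigma}$ on $\mathbb{R}$, so $u(\eta,\sigma) = \sum c_n e^{-2n^2\sigma} \sin(n\eta)$ with $c_1=2$: $u(\eta,\sigma) = 2 e^{-2 \sigma} \sin(\eta)$.
Substituting back: $w(\xi,t) = u(\xi + t, t)$.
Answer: $w(\xi, t) = 2 e^{-2 t} \sin(\xi + t)$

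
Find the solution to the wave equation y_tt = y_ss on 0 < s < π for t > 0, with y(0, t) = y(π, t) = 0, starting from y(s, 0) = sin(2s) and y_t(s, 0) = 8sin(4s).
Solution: Using separation of variables y = X(s)T(t):
Eigenfunctions: sin(ns), n = 1, 2, 3, ...
General solution: y(s, t) = Σ [A_n cos(n t) + B_n sin(n t)] sin(ns)
From y(s,0) = sin(2s): A_2=1. From y_t(s,0) = 8sin(4s), using y_t(s,0) = Σ ω_n B_n sin(ns) with ω_n = n: B_4 = 8/4 = 2.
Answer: y(s, t) = sin(2s)cos(2t) + 2sin(4s)sin(4t)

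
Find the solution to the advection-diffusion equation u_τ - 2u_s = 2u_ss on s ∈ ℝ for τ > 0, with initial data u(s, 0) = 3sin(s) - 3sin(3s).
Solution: Moving frame: η = s + 2τ, σ = τ, u = w(η,σ), so u_τ = w_σ + 2w_η and u_ss = w_ηη.
Hence u_τ - 2u_s = w_σ and the PDE becomes the heat equation w_σ = 2w_ηη on η ∈ ℝ.
Initial data: w(η,0) = u(η,0) = 3sin(η) - 3sin(3η). Each mode sin(nη) decays as exp(-2n²σ) on ℝ, so w(η,σ) = Σ c_n exp(-2n²σ) sin(nη) with c_1=3, c_3=-3: w(η,σ) = 3exp(-2σ)sin(η) - 3exp(-18σ)sin(3η).
Substituting back: u(s,τ) = w(s + 2τ, τ).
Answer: u(s, τ) = 3exp(-2τ)sin(s + 2τ) - 3exp(-18τ)sin(3s + 6τ)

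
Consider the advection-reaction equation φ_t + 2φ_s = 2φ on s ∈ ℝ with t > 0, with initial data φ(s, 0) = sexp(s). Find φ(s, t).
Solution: Substitute φ = exp(s)u, i.e. u = exp(-s)φ.
By the product rule, φ_s = exp(s)(u_s + u), φ_t = exp(s)u_t.
Substituting into the PDE and dividing by exp(s): u_t + 2(u_s + u) = 2u.
The lower-order terms cancel, leaving the standard advection equation u_t + 2u_s = 0.
Initial data for u: u(s,0) = exp(-s)φ(s,0) = s.
Solve for u:
  By method of characteristics (waves move right with speed 2):
  Along characteristics s - 2t = const, u is constant, so u(s,t) = f(s - 2t) with f = u(·, 0).
Hence u(s,t) = s - 2t.
Transform back: φ(s,t) = exp(s)u(s,t).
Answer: φ(s, t) = sexp(s) - 2texp(s)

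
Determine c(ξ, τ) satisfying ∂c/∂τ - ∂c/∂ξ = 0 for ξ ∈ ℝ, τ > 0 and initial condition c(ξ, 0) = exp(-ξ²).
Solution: By method of characteristics (waves move left with speed 1):
Along characteristics ξ + τ = const, c is constant, so c(ξ,τ) = f(ξ + τ) with f = c(·, 0).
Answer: c(ξ, τ) = exp(-(ξ + τ)²)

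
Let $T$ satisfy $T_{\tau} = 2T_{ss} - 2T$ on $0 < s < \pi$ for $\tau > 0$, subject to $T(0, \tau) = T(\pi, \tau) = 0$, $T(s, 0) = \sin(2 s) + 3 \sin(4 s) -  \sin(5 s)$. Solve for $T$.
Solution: Substitute $T = e^{-2\tau}u$, i.e. $u = e^{2\tau}T$.
By the product rule, $T_{\tau} = e^{-2\tau}(u_{\tau} - 2u)$, $T_{ss} = e^{-2\tau}u_{ss}$.
Substituting into the PDE and dividing by $e^{-2\tau}$: $u_{\tau} - 2u = 2u_{ss} - 2u$.
The lower-order terms cancel, leaving the standard heat equation $u_{\tau} = 2u_{ss}$.
Initial data for $u$: $u(s,0) = T(s,0) = \sin(2 s) + 3 \sin(4 s) - \sin(5 s)$. The boundary conditions carry over: $u(0,\tau) = u(\pi,\tau) = 0$.
Solve for $u$:
  Using separation of variables $u = X(s)G(\tau)$:
  Eigenfunctions: $\sin(ns)$, $n = 1, 2, 3, \ldots$
  General solution: $u(s, \tau) = \sum c_n \sin(ns) e^{-2n^2 \tau}$
  Matching $u(s,0) = \sin(2 s) + 3 \sin(4 s) - \sin(5 s)$ term by term: $c_2=1, c_4=3, c_5=-1$.
Hence $u(s,\tau) = e^{-8 \tau} \sin(2 s) + 3 e^{-32 \tau} \sin(4 s) - e^{-50 \tau} \sin(5 s)$.
Transform back: $T(s,\tau) = e^{-2\tau}u(s,\tau)$.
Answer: $T(s, \tau) = e^{-10 \tau} \sin(2 s) + 3 e^{-34 \tau} \sin(4 s) -  e^{-52 \tau} \sin(5 s)$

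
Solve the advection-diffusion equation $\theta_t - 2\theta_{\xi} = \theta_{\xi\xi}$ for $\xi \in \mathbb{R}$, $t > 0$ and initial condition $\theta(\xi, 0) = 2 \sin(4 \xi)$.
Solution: Moving frame: $\eta = \xi + 2t$, $\sigma = t$, $\theta = u(\eta,\sigma)$, so $\theta_t = u_{\sigma} + 2u_{\eta}$ and $\theta_{\xi\xi} = u_{\eta\eta}$.
Hence $\theta_t - 2\theta_{\xi} = u_{\sigma}$ and the PDE becomes the heat equation $u_{\sigma} = u_{\eta\eta}$ on $\eta \in \mathbb{R}$.
Initial data: $u(\eta,0) = \theta(\eta,0) = 2 \sin(4 \eta)$. Each mode $\sin(n\eta)$ decays as $e^{-n^2\sigma}$ on $\mathbb{R}$, so $u(\eta,\sigma) = \sum c_n e^{-n^2\sigma} \sin(n\eta)$ with $c_4=2$: $u(\eta,\sigma) = 2 e^{-16 \sigma} \sin(4 \eta)$.
Substituting back: $\theta(\xi,t) = u(\xi + 2t, t)$.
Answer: $\theta(\xi, t) = 2 e^{-16 t} \sin(4 \xi + 8 t)$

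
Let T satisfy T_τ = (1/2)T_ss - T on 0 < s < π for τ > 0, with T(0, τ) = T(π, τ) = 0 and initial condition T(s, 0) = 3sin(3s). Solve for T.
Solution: Substitute T = exp(-τ)u, i.e. u = exp(τ)T.
By the product rule, T_τ = exp(-τ)(u_τ - u), T_ss = exp(-τ)u_ss.
Substituting into the PDE and dividing by exp(-τ): u_τ - u = (1/2)u_ss - u.
The lower-order terms cancel, leaving the standard heat equation u_τ = (1/2)u_ss.
Initial data for u: u(s,0) = T(s,0) = 3sin(3s). The boundary conditions carry over: u(0,τ) = u(π,τ) = 0.
Solve for u:
  Using separation of variables u = X(s)G(τ):
  Eigenfunctions: sin(ns), n = 1, 2, 3, ...
  General solution: u(s, τ) = Σ c_n sin(ns) exp(-n² τ/2)
  Matching u(s,0) = 3sin(3s) term by term: c_3=3.
Hence u(s,τ) = 3exp(-9τ/2)sin(3s).
Transform back: T(s,τ) = exp(-τ)u(s,τ).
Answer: T(s, τ) = 3exp(-11τ/2)sin(3s)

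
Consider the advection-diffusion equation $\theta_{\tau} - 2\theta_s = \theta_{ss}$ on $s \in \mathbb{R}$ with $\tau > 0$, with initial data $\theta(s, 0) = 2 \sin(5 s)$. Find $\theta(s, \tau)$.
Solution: Moving frame: $\eta = s + 2\tau$, $\sigma = \tau$, $\theta = u(\eta,\sigma)$, so $\theta_{\tau} = u_{\sigma} + 2u_{\eta}$ and $\theta_{ss} = u_{\eta\eta}$.
Hence $\theta_{\tau} - 2\theta_s = u_{\sigma}$ and the PDE becomes the heat equation $u_{\sigma} = u_{\eta\eta}$ on $\eta \in \mathbb{R}$.
Initial data: $u(\eta,0) = \theta(\eta,0) = 2 \sin(5 \eta)$. Each mode $\sin(n\eta)$ decays as $e^{-n^2\sigma}$ on $\mathbb{R}$, so $u(\eta,\sigma) = \sum c_n e^{-n^2\sigma} \sin(n\eta)$ with $c_5=2$: $u(\eta,\sigma) = 2 e^{-25 \sigma} \sin(5 \eta)$.
Substituting back: $\theta(s,\tau) = u(s + 2\tau, \tau)$.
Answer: $\theta(s, \tau) = 2 e^{-25 \tau} \sin(10 \tau + 5 s)$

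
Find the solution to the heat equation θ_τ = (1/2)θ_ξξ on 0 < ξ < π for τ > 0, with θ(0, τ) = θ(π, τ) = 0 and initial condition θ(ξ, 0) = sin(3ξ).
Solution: Separating variables: θ = Σ c_n exp(-n²τ/2) sin(nξ). From θ(ξ,0) = sin(3ξ): c_3=1.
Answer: θ(ξ, τ) = exp(-9τ/2)sin(3ξ)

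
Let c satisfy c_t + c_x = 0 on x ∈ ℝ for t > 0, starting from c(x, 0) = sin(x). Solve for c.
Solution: By characteristics (dx/dt = 1), c(x,t) = f(x - t) with f = c(·, 0).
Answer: c(x, t) = -sin(t - x)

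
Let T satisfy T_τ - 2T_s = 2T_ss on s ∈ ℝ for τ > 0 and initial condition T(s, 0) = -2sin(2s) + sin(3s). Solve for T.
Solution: Moving frame: η = s + 2τ, σ = τ, T = u(η,σ), so T_τ = u_σ + 2u_η and T_ss = u_ηη.
Hence T_τ - 2T_s = u_σ and the PDE becomes the heat equation u_σ = 2u_ηη on η ∈ ℝ.
Initial data: u(η,0) = T(η,0) = -2sin(2η) + sin(3η). Each mode sin(nη) decays as exp(-2n²σ) on ℝ, so u(η,σ) = Σ c_n exp(-2n²σ) sin(nη) with c_2=-2, c_3=1: u(η,σ) = -2exp(-8σ)sin(2η) + exp(-18σ)sin(3η).
Substituting back: T(s,τ) = u(s + 2τ, τ).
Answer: T(s, τ) = -2exp(-8τ)sin(2s + 4τ) + exp(-18τ)sin(3s + 6τ)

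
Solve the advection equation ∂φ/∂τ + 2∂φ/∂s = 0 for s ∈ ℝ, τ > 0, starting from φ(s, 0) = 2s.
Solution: By characteristics (ds/dτ = 2), φ(s,τ) = f(s - 2τ) with f = φ(·, 0).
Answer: φ(s, τ) = 2s - 4τ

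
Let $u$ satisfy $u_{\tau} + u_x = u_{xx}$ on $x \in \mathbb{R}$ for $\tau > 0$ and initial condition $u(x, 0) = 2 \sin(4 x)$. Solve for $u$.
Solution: Moving frame: $\eta = x - \tau$, $\sigma = \tau$, $u = w(\eta,\sigma)$, so $u_{\tau} = w_{\sigma} - w_{\eta}$ and $u_{xx} = w_{\eta\eta}$.
Hence $u_{\tau} + u_x = w_{\sigma}$ and the PDE becomes the heat equation $w_{\sigma} = w_{\eta\eta}$ on $\eta \in \mathbb{R}$.
Initial data: $w(\eta,0) = u(\eta,0) = 2 \sin(4 \eta)$. Each mode $\sin(n\eta)$ decays as $e^{-n^2\sigma}$ on $\mathbb{R}$, so $w(\eta,\sigma) = \sum c_n e^{-n^2\sigma} \sin(n\eta)$ with $c_4=2$: $w(\eta,\sigma) = 2 e^{-16 \sigma} \sin(4 \eta)$.
Substituting back: $u(x,\tau) = w(x - \tau, \tau)$.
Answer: $u(x, \tau) = -2 e^{-16 \tau} \sin(4 \tau - 4 x)$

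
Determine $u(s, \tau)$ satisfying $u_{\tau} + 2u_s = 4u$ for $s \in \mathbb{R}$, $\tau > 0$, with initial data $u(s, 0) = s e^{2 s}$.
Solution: Substitute $u = e^{2s}w$, i.e. $w = e^{-2s}u$.
By the product rule, $u_s = e^{2s}(w_s + 2w)$, $u_{\tau} = e^{2s}w_{\tau}$.
Substituting into the PDE and dividing by $e^{2s}$: $w_{\tau} + 2(w_s + 2w) = 4w$.
The lower-order terms cancel, leaving the standard advection equation $w_{\tau} + 2w_s = 0$.
Initial data for $w$: $w(s,0) = e^{-2s}u(s,0) = s$.
Solve for $w$:
  By method of characteristics (waves move right with speed 2):
  Along characteristics $s - 2\tau =$ const, $w$ is constant, so $w(s,\tau) = f(s - 2\tau)$ with $f = w( \cdot , 0)$.
Hence $w(s,\tau) = s - 2 \tau$.
Transform back: $u(s,\tau) = e^{2s}w(s,\tau)$.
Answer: $u(s, \tau) = -2 \tau e^{2 s} + s e^{2 s}$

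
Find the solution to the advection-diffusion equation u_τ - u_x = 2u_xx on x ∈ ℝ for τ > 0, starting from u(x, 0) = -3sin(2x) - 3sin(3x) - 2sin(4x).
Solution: Moving frame: η = x + τ, σ = τ, u = w(η,σ), so u_τ = w_σ + w_η and u_xx = w_ηη.
Hence u_τ - u_x = w_σ and the PDE becomes the heat equation w_σ = 2w_ηη on η ∈ ℝ.
Initial data: w(η,0) = u(η,0) = -3sin(2η) - 3sin(3η) - 2sin(4η). Each mode sin(nη) decays as exp(-2n²σ) on ℝ, so w(η,σ) = Σ c_n exp(-2n²σ) sin(nη) with c_2=-3, c_3=-3, c_4=-2: w(η,σ) = -3exp(-8σ)sin(2η) - 3exp(-18σ)sin(3η) - 2exp(-32σ)sin(4η).
Substituting back: u(x,τ) = w(x + τ, τ).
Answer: u(x, τ) = -3exp(-8τ)sin(2x + 2τ) - 3exp(-18τ)sin(3x + 3τ) - 2exp(-32τ)sin(4x + 4τ)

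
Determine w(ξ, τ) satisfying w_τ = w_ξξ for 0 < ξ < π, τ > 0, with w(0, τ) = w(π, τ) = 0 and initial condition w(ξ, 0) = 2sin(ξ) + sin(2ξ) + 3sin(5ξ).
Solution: Separating variables: w = Σ c_n exp(-n²τ) sin(nξ). From w(ξ,0) = 2sin(ξ) + sin(2ξ) + 3sin(5ξ): c_1=2, c_2=1, c_5=3.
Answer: w(ξ, τ) = 2exp(-τ)sin(ξ) + exp(-4τ)sin(2ξ) + 3exp(-25τ)sin(5ξ)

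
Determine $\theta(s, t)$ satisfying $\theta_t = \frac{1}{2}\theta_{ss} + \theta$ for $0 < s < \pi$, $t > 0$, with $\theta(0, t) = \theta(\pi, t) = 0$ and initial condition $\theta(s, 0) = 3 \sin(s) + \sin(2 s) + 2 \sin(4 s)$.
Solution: Substitute $\theta = e^{t}u$.
Then $\theta_t = e^{t}(u_t + u)$, $\theta_{ss} = e^{t}u_{ss}$; substituting and dividing by $e^{t}$, the lower-order terms cancel: $u_t = \frac{1}{2}u_{ss}$ (standard heat equation).
Data for $u$: $u(s,0) = \theta(s,0) = 3 \sin(s) + \sin(2 s) + 2 \sin(4 s)$. The boundary conditions carry over: $u(0,t) = u(\pi,t) = 0$.
Separating variables: $u = \sum c_n e^{-n^2t/2} \sin(ns)$. From $u(s,0) = 3 \sin(s) + \sin(2 s) + 2 \sin(4 s)$: $c_1=3, c_2=1, c_4=2$.
So $u(s,t) = e^{-2 t} \sin(2 s) + 2 e^{-8 t} \sin(4 s) + 3 e^{-t/2} \sin(s)$, and $\theta(s,t) = e^{t}u(s,t)$.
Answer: $\theta(s, t) = 3 e^{t/2} \sin(s) + e^{-t} \sin(2 s) + 2 e^{-7 t} \sin(4 s)$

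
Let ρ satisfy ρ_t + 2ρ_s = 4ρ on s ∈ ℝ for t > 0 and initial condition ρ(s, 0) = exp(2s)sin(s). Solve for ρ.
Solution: Substitute ρ = exp(2s)u, i.e. u = exp(-2s)ρ.
By the product rule, ρ_s = exp(2s)(u_s + 2u), ρ_t = exp(2s)u_t.
Substituting into the PDE and dividing by exp(2s): u_t + 2(u_s + 2u) = 4u.
The lower-order terms cancel, leaving the standard advection equation u_t + 2u_s = 0.
Initial data for u: u(s,0) = exp(-2s)ρ(s,0) = sin(s).
Solve for u:
  By method of characteristics (waves move right with speed 2):
  Along characteristics s - 2t = const, u is constant, so u(s,t) = f(s - 2t) with f = u(·, 0).
Hence u(s,t) = sin(s - 2t).
Transform back: ρ(s,t) = exp(2s)u(s,t).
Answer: ρ(s, t) = exp(2s)sin(s - 2t)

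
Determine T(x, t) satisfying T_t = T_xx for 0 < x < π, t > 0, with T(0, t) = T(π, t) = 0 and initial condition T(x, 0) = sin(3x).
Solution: Using separation of variables T = X(x)G(t):
Eigenfunctions: sin(nx), n = 1, 2, 3, ...
General solution: T(x, t) = Σ c_n sin(nx) exp(-n² t)
Matching T(x,0) = sin(3x) term by term: c_3=1.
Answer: T(x, t) = exp(-9t)sin(3x)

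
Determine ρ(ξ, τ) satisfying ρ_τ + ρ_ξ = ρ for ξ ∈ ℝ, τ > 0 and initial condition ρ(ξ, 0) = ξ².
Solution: Substitute ρ = exp(τ)u.
Then ρ_τ = exp(τ)(u_τ + u), ρ_ξ = exp(τ)u_ξ; substituting and dividing by exp(τ), the lower-order terms cancel: u_τ + u_ξ = 0 (standard advection equation).
Data for u: u(ξ,0) = ρ(ξ,0) = ξ².
By characteristics (dξ/dτ = 1), u(ξ,τ) = f(ξ - τ) with f = u(·, 0).
So u(ξ,τ) = ξ² - 2ξτ + τ², and ρ(ξ,τ) = exp(τ)u(ξ,τ).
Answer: ρ(ξ, τ) = ξ²exp(τ) - 2ξτexp(τ) + τ²exp(τ)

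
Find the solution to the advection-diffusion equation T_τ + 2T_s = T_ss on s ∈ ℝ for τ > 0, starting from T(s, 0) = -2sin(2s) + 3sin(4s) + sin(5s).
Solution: Moving frame: η = s - 2τ, σ = τ, T = u(η,σ), so T_τ = u_σ - 2u_η and T_ss = u_ηη.
Hence T_τ + 2T_s = u_σ and the PDE becomes the heat equation u_σ = u_ηη on η ∈ ℝ.
Initial data: u(η,0) = T(η,0) = -2sin(2η) + 3sin(4η) + sin(5η). Each mode sin(nη) decays as exp(-n²σ) on ℝ, so u(η,σ) = Σ c_n exp(-n²σ) sin(nη) with c_2=-2, c_4=3, c_5=1: u(η,σ) = -2exp(-4σ)sin(2η) + 3exp(-16σ)sin(4η) + exp(-25σ)sin(5η).
Substituting back: T(s,τ) = u(s - 2τ, τ).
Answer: T(s, τ) = -2exp(-4τ)sin(2s - 4τ) + 3exp(-16τ)sin(4s - 8τ) + exp(-25τ)sin(5s - 10τ)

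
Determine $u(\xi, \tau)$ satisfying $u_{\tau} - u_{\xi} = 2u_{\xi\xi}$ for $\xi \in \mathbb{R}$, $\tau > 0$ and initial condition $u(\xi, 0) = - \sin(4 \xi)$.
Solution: Moving frame: $\eta = \xi + \tau$, $\sigma = \tau$, $u = w(\eta,\sigma)$, so $u_{\tau} = w_{\sigma} + w_{\eta}$ and $u_{\xi\xi} = w_{\eta\eta}$.
Hence $u_{\tau} - u_{\xi} = w_{\sigma}$ and the PDE becomes the heat equation $w_{\sigma} = 2w_{\eta\eta}$ on $\eta \in \mathbb{R}$.
Initial data: $w(\eta,0) = u(\eta,0) = - \sin(4 \eta)$. Each mode $\sin(n\eta)$ decays as $e^{-2n^2\sigma}$ on $\mathbb{R}$, so $w(\eta,\sigma) = \sum c_n e^{-2n^2\sigma} \sin(n\eta)$ with $c_4=-1$: $w(\eta,\sigma) = - e^{-32 \sigma} \sin(4 \eta)$.
Substituting back: $u(\xi,\tau) = w(\xi + \tau, \tau)$.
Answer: $u(\xi, \tau) = - e^{-32 \tau} \sin(4 \tau + 4 \xi)$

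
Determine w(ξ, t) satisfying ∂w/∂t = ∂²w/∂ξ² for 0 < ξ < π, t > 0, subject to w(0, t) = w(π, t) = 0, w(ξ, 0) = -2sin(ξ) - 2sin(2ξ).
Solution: Separating variables: w = Σ c_n exp(-n²t) sin(nξ). From w(ξ,0) = -2sin(ξ) - 2sin(2ξ): c_1=-2, c_2=-2.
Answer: w(ξ, t) = -2exp(-t)sin(ξ) - 2exp(-4t)sin(2ξ)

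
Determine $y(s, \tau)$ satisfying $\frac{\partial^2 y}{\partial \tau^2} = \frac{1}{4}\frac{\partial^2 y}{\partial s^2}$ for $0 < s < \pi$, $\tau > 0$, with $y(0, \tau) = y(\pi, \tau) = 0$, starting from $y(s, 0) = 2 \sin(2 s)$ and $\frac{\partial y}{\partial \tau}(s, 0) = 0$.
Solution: Separating variables: $y = \sum [A_n \cos(\omega_n \tau) + B_n \sin(\omega_n \tau)] \sin(ns)$, $\omega_n = n/2$. From ICs: $A_2=2$.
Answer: $y(s, \tau) = 2 \sin(2 s) \cos(\tau)$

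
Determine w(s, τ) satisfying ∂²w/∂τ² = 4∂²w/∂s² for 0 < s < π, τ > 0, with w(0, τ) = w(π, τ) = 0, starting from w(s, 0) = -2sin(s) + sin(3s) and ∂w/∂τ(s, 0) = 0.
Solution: Separating variables: w = Σ [A_n cos(ω_n τ) + B_n sin(ω_n τ)] sin(ns), ω_n = 2n. From ICs: A_1=-2, A_3=1.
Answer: w(s, τ) = -2sin(s)cos(2τ) + sin(3s)cos(6τ)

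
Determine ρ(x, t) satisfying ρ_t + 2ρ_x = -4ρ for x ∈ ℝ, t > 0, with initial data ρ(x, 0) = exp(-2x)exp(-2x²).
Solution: Substitute ρ = exp(-2x)u, i.e. u = exp(2x)ρ.
By the product rule, ρ_x = exp(-2x)(u_x - 2u), ρ_t = exp(-2x)u_t.
Substituting into the PDE and dividing by exp(-2x): u_t + 2(u_x - 2u) = -4u.
The lower-order terms cancel, leaving the standard advection equation u_t + 2u_x = 0.
Initial data for u: u(x,0) = exp(2x)ρ(x,0) = exp(-2x²).
Solve for u:
  By method of characteristics (waves move right with speed 2):
  Along characteristics x - 2t = const, u is constant, so u(x,t) = f(x - 2t) with f = u(·, 0).
Hence u(x,t) = exp(-2(-2t + x)²).
Transform back: ρ(x,t) = exp(-2x)u(x,t).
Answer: ρ(x, t) = exp(-2x)exp(-2(-2t + x)²)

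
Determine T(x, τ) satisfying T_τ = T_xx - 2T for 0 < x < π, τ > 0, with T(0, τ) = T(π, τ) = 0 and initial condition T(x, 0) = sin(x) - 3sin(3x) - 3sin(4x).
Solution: Substitute T = exp(-2τ)u, i.e. u = exp(2τ)T.
By the product rule, T_τ = exp(-2τ)(u_τ - 2u), T_xx = exp(-2τ)u_xx.
Substituting into the PDE and dividing by exp(-2τ): u_τ - 2u = u_xx - 2u.
The lower-order terms cancel, leaving the standard heat equation u_τ = u_xx.
Initial data for u: u(x,0) = T(x,0) = sin(x) - 3sin(3x) - 3sin(4x). The boundary conditions carry over: u(0,τ) = u(π,τ) = 0.
Solve for u:
  Using separation of variables u = X(x)G(τ):
  Eigenfunctions: sin(nx), n = 1, 2, 3, ...
  General solution: u(x, τ) = Σ c_n sin(nx) exp(-n² τ)
  Matching u(x,0) = sin(x) - 3sin(3x) - 3sin(4x) term by term: c_1=1, c_3=-3, c_4=-3.
Hence u(x,τ) = exp(-τ)sin(x) - 3exp(-9τ)sin(3x) - 3exp(-16τ)sin(4x).
Transform back: T(x,τ) = exp(-2τ)u(x,τ).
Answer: T(x, τ) = exp(-3τ)sin(x) - 3exp(-11τ)sin(3x) - 3exp(-18τ)sin(4x)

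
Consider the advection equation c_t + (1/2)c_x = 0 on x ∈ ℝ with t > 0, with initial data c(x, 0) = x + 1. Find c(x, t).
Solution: By characteristics (dx/dt = 1/2), c(x,t) = f(x - (1/2)t) with f = c(·, 0).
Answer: c(x, t) = -(1/2)t + x + 1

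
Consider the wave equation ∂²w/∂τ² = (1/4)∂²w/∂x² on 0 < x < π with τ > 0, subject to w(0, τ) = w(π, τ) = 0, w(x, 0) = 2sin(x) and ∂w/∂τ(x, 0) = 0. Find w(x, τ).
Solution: Separating variables: w = Σ [A_n cos(ω_n τ) + B_n sin(ω_n τ)] sin(nx), ω_n = n/2. From ICs: A_1=2.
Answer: w(x, τ) = 2sin(x)cos(τ/2)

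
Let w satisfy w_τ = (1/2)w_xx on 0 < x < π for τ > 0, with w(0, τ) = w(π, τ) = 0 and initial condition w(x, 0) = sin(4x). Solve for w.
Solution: Using separation of variables w = X(x)T(τ):
Eigenfunctions: sin(nx), n = 1, 2, 3, ...
General solution: w(x, τ) = Σ c_n sin(nx) exp(-n² τ/2)
Matching w(x,0) = sin(4x) term by term: c_4=1.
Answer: w(x, τ) = exp(-8τ)sin(4x)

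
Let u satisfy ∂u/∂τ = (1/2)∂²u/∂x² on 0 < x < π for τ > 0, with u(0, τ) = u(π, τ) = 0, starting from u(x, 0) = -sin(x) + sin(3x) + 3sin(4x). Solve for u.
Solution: Separating variables: u = Σ c_n exp(-n²τ/2) sin(nx). From u(x,0) = -sin(x) + sin(3x) + 3sin(4x): c_1=-1, c_3=1, c_4=3.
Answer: u(x, τ) = 3exp(-8τ)sin(4x) - exp(-τ/2)sin(x) + exp(-9τ/2)sin(3x)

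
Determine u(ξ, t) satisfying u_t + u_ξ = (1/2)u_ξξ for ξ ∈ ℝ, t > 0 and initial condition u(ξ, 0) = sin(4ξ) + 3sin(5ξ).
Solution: Moving frame: η = ξ - t, σ = t, u = w(η,σ), so u_t = w_σ - w_η and u_ξξ = w_ηη.
Hence u_t + u_ξ = w_σ and the PDE becomes the heat equation w_σ = (1/2)w_ηη on η ∈ ℝ.
Initial data: w(η,0) = u(η,0) = sin(4η) + 3sin(5η). Each mode sin(nη) decays as exp(-n²σ/2) on ℝ, so w(η,σ) = Σ c_n exp(-n²σ/2) sin(nη) with c_4=1, c_5=3: w(η,σ) = exp(-8σ)sin(4η) + 3exp(-25σ/2)sin(5η).
Substituting back: u(ξ,t) = w(ξ - t, t).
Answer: u(ξ, t) = -exp(-8t)sin(4t - 4ξ) - 3exp(-25t/2)sin(5t - 5ξ)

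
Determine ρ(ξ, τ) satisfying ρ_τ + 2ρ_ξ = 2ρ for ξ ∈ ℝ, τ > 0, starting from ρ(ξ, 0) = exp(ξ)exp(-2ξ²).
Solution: Substitute ρ = exp(ξ)u.
Then ρ_ξ = exp(ξ)(u_ξ + u), ρ_τ = exp(ξ)u_τ; substituting and dividing by exp(ξ), the lower-order terms cancel: u_τ + 2u_ξ = 0 (standard advection equation).
Data for u: u(ξ,0) = exp(-ξ)ρ(ξ,0) = exp(-2ξ²).
By characteristics (dξ/dτ = 2), u(ξ,τ) = f(ξ - 2τ) with f = u(·, 0).
So u(ξ,τ) = exp(-2(ξ - 2τ)²), and ρ(ξ,τ) = exp(ξ)u(ξ,τ).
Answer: ρ(ξ, τ) = exp(ξ)exp(-2(ξ - 2τ)²)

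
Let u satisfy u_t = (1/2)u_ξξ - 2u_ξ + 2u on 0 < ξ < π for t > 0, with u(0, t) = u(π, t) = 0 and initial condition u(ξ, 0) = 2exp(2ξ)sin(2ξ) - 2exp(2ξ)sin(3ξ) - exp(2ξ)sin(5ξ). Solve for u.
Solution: Substitute u = exp(2ξ)w.
Then u_ξ = exp(2ξ)(w_ξ + 2w), u_ξξ = exp(2ξ)(w_ξξ + 4w_ξ + 4w), u_t = exp(2ξ)w_t; substituting and dividing by exp(2ξ), the lower-order terms cancel: w_t = (1/2)w_ξξ (standard heat equation).
Data for w: w(ξ,0) = exp(-2ξ)u(ξ,0) = 2sin(2ξ) - 2sin(3ξ) - sin(5ξ). The boundary conditions carry over: w(0,t) = w(π,t) = 0.
Separating variables: w = Σ c_n exp(-n²t/2) sin(nξ). From w(ξ,0) = 2sin(2ξ) - 2sin(3ξ) - sin(5ξ): c_2=2, c_3=-2, c_5=-1.
So w(ξ,t) = 2exp(-2t)sin(2ξ) - 2exp(-9t/2)sin(3ξ) - exp(-25t/2)sin(5ξ), and u(ξ,t) = exp(2ξ)w(ξ,t).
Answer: u(ξ, t) = 2exp(-2t)exp(2ξ)sin(2ξ) - 2exp(-9t/2)exp(2ξ)sin(3ξ) - exp(-25t/2)exp(2ξ)sin(5ξ)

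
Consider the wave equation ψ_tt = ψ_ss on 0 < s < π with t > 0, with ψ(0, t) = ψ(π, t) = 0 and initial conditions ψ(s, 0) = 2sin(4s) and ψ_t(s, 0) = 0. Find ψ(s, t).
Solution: Using separation of variables ψ = X(s)T(t):
Eigenfunctions: sin(ns), n = 1, 2, 3, ...
General solution: ψ(s, t) = Σ [A_n cos(n t) + B_n sin(n t)] sin(ns)
From ψ(s,0) = 2sin(4s): A_4=2. From ψ_t(s,0) = 0: all B_n = 0.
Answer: ψ(s, t) = 2sin(4s)cos(4t)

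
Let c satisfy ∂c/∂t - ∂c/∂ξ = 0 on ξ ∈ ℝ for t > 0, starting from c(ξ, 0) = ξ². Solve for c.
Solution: By characteristics (dξ/dt = -1), c(ξ,t) = f(ξ + t) with f = c(·, 0).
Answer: c(ξ, t) = t² + 2tξ + ξ²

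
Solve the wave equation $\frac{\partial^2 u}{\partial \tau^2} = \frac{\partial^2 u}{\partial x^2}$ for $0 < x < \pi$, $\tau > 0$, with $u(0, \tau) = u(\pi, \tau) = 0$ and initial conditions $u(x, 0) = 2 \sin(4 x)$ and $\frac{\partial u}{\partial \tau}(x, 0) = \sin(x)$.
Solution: Separating variables: $u = \sum [A_n \cos(\omega_n \tau) + B_n \sin(\omega_n \tau)] \sin(nx)$, $\omega_n = n$. From ICs ($B_n$ = velocity coefficient / $\omega_n$): $A_4=2, B_1=1$.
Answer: $u(x, \tau) = \sin(\tau) \sin(x) + 2 \sin(4 x) \cos(4 \tau)$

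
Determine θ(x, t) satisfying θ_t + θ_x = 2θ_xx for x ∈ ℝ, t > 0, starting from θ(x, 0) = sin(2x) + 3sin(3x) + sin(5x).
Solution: Change to a moving frame: let η = x - t, σ = t and write θ(x,t) = u(η,σ).
By the chain rule θ_t = u_σ - u_η, θ_x = u_η, θ_xx = u_ηη.
Then θ_t + θ_x = u_σ: the advection term cancels and the PDE becomes the heat equation u_σ = 2u_ηη on η ∈ ℝ.
Initial data: u(η,0) = θ(η,0) = sin(2η) + 3sin(3η) + sin(5η).
On η ∈ ℝ each mode satisfies (sin(nη))″ = -n² sin(nη), so exp(-2n²σ) sin(nη) solves the heat equation; by superposition u(η,σ) = Σ c_n exp(-2n²σ) sin(nη).
Reading off the coefficients: c_2=1, c_3=3, c_5=1, so u(η,σ) = exp(-8σ)sin(2η) + 3exp(-18σ)sin(3η) + exp(-50σ)sin(5η).
Substituting back η = x - t, σ = t: θ(x,t) = u(x - t, t).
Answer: θ(x, t) = -exp(-8t)sin(2t - 2x) - 3exp(-18t)sin(3t - 3x) - exp(-50t)sin(5t - 5x)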